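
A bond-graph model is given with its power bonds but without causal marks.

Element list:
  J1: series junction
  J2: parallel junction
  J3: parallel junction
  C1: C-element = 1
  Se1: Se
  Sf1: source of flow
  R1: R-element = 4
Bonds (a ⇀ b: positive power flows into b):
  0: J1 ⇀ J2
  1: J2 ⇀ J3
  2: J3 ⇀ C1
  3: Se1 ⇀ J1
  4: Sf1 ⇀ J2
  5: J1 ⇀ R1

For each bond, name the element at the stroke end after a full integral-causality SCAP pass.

β3 |J1  (Se1 (Se) sets effort on bond)
β4 |Sf1  (Sf1 (Sf) sets flow on bond)
β2 |J3  (C1: C, integral causality)
β1 |J2  (J3: bond 2 brought effort, rest push out)
β0 |J1  (J2 effort already set via bond 1)
β5 |R1  (only one flow-in slot at J1)

b0 |J1
b1 |J2
b2 |J3
b3 |J1
b4 |Sf1
b5 |R1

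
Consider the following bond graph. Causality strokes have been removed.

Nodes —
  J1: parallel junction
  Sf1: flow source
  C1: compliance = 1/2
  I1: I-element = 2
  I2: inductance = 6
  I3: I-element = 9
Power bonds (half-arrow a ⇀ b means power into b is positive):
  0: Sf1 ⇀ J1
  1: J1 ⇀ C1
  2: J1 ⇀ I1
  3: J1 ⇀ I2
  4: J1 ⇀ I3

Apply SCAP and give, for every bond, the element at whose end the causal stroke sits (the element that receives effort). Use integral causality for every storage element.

bond 0 →Sf1
bond 1 →J1
bond 2 →I1
bond 3 →I2
bond 4 →I3

#0 stroke→Sf1  (Sf1 fixes flow; stroke at Sf1)
#1 stroke→J1  (C1: C, integral causality)
#2 stroke→I1  (J1: bond 1 brought effort, rest push out)
#3 stroke→I2  (J1: bond 1 brought effort, rest push out)
#4 stroke→I3  (common-e at J1 fixed by 1)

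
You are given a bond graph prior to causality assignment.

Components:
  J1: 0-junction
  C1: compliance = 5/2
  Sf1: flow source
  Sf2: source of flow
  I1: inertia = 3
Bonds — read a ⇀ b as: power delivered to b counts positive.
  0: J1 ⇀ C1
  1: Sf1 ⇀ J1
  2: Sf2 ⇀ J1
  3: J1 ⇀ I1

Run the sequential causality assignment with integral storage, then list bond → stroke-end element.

b0 stroke at J1
b1 stroke at Sf1
b2 stroke at Sf2
b3 stroke at I1

#1 stroke at Sf1  (source Sf1 imposes f)
#2 stroke at Sf2  (Sf2: flow source, stroke at near end)
#0 stroke at J1  (C1 integral (e out))
#3 stroke at I1  (J1 effort already set via bond 0)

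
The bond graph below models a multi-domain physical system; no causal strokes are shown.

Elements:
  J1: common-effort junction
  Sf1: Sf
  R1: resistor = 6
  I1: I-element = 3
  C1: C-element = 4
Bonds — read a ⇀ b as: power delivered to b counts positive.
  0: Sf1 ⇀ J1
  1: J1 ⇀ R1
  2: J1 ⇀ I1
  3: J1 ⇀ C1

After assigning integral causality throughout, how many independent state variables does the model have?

2  (C1, I1 all integral)

b0 stroke→Sf1  (Sf1: flow source, stroke at near end)
b2 stroke→I1  (I1 integral (f out))
b3 stroke→J1  (C1 integral (e out))
b1 stroke→R1  (0-jn J1 has e-setter on 3)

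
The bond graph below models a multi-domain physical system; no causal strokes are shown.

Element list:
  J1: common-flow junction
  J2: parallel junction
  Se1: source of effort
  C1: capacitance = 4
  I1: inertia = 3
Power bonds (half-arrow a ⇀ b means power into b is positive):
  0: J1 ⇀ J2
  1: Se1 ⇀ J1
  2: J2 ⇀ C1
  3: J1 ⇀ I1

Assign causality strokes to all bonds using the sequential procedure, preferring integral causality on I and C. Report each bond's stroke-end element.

b0 stroke→J1
b1 stroke→J1
b2 stroke→J2
b3 stroke→I1

β1 stroke at J1  (source Se1 imposes e)
β2 stroke at J2  (C1 outputs effort q/C1)
β0 stroke at J1  (J2 effort already set via bond 2)
β3 stroke at I1  (closing 1-jn rule on J1)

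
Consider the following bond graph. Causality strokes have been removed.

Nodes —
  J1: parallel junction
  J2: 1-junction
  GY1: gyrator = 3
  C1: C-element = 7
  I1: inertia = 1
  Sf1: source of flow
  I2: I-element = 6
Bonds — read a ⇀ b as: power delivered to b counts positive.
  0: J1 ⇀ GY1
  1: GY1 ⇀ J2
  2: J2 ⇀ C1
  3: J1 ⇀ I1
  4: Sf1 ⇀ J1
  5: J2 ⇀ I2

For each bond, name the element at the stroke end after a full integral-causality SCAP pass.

bond 4 stroke at Sf1  (Sf1: flow source, stroke at near end)
bond 2 stroke at J2  (C1: C, integral causality)
bond 3 stroke at I1  (prefer integral on I1)
bond 0 stroke at J1  (J1 needs exactly one e-in)
bond 1 stroke at J2  (GY1: gyrator matches bond 0)
bond 5 stroke at I2  (J2 needs exactly one f-in)

β0 stroke→J1
β1 stroke→J2
β2 stroke→J2
β3 stroke→I1
β4 stroke→Sf1
β5 stroke→I2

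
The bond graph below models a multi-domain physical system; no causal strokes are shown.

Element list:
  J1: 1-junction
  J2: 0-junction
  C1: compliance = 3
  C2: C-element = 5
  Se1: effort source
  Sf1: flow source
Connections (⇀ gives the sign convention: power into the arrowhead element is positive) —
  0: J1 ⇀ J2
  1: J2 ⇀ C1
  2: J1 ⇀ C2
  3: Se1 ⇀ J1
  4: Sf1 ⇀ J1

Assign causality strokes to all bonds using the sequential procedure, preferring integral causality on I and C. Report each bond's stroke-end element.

b3 stroke→J1  (Se1 (Se) sets effort on bond)
b4 stroke→Sf1  (source Sf1 imposes f)
b0 stroke→J1  (common-f at J1 fixed by 4)
b2 stroke→J1  (common-f at J1 fixed by 4)
b1 stroke→J2  (J2: last free bond brings effort in)

bond 0 stroke at J1
bond 1 stroke at J2
bond 2 stroke at J1
bond 3 stroke at J1
bond 4 stroke at Sf1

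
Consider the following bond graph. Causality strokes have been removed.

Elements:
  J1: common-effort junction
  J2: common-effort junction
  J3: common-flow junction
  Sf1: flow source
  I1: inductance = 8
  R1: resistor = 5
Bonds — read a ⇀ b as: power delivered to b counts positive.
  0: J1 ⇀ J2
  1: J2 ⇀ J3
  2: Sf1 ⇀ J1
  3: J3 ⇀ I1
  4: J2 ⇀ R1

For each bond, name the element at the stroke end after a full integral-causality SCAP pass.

bond 2 →Sf1  (Sf1 (Sf) sets flow on bond)
bond 0 →J1  (closing 0-jn rule on J1)
bond 3 →I1  (I1: I, integral causality)
bond 1 →J3  (1-jn J3 has f-setter on 3)
bond 4 →J2  (only one effort-in slot at J2)

β0 →J1
β1 →J3
β2 →Sf1
β3 →I1
β4 →J2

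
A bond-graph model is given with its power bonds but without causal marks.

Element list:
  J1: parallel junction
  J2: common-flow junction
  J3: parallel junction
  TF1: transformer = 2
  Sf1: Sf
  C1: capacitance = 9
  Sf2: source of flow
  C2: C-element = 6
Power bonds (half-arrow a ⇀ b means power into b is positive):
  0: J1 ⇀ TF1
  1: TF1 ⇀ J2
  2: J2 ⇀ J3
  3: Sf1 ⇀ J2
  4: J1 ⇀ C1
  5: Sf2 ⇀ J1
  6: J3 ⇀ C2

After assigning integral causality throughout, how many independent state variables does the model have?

2  (C1, C2 all integral)

bond 3 |Sf1  (source Sf1 imposes f)
bond 5 |Sf2  (source Sf2 imposes f)
bond 1 |J2  (J2 flow already set via bond 3)
bond 2 |J2  (common-f at J2 fixed by 3)
bond 6 |J3  (J3: last free bond brings effort in)
bond 0 |TF1  (through TF1, causality passes straight; one stroke at TF1)
bond 4 |J1  (closing 0-jn rule on J1)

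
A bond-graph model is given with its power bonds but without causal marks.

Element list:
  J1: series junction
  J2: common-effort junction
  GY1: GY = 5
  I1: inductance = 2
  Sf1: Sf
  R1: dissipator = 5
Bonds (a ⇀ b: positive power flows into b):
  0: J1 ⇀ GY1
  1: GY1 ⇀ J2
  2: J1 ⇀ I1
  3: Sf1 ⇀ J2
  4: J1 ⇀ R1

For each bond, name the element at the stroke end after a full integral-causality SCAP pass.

bond 0 stroke at J1
bond 1 stroke at J2
bond 2 stroke at I1
bond 3 stroke at Sf1
bond 4 stroke at J1

bond 3 stroke at Sf1  (Sf1 (Sf) sets flow on bond)
bond 1 stroke at J2  (J2 needs exactly one e-in)
bond 0 stroke at J1  (GY1 both-in/both-out from 1)
bond 2 stroke at I1  (I1: I, integral causality)
bond 4 stroke at J1  (J1: bond 2 brought flow, rest push out)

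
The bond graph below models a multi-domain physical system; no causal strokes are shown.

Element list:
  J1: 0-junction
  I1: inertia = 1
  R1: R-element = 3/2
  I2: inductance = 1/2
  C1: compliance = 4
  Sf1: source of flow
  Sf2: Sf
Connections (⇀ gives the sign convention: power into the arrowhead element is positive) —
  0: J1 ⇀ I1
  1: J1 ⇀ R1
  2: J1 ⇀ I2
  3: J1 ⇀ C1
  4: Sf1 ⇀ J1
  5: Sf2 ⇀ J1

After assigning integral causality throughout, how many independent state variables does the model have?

β4 stroke at Sf1  (source Sf1 imposes f)
β5 stroke at Sf2  (source Sf2 imposes f)
β0 stroke at I1  (I1 integral (f out))
β2 stroke at I2  (I2 integral (f out))
β3 stroke at J1  (C1 outputs effort q/C1)
β1 stroke at R1  (J1: bond 3 brought effort, rest push out)

3  (C1, I1, I2 all integral)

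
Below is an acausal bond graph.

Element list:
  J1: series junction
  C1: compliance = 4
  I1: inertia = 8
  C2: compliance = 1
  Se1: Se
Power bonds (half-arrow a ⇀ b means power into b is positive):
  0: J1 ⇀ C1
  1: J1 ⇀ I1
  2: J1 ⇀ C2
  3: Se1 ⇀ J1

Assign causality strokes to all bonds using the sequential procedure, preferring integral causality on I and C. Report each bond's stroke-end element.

β3 →J1  (Se1 (Se) sets effort on bond)
β0 →J1  (prefer integral on C1)
β1 →I1  (I1 integral (f out))
β2 →J1  (common-f at J1 fixed by 1)

b0 →J1
b1 →I1
b2 →J1
b3 →J1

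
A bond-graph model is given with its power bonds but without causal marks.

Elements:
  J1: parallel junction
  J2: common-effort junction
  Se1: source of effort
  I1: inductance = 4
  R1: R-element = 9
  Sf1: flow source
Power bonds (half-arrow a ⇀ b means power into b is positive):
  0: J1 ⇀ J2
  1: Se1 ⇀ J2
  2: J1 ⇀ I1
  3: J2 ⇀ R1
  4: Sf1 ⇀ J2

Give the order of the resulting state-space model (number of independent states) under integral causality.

#1 stroke at J2  (Se1 fixes effort; stroke away)
#4 stroke at Sf1  (Sf1 (Sf) sets flow on bond)
#0 stroke at J1  (common-e at J2 fixed by 1)
#3 stroke at R1  (J2 effort already set via bond 1)
#2 stroke at I1  (common-e at J1 fixed by 0)

1  (I1 all integral)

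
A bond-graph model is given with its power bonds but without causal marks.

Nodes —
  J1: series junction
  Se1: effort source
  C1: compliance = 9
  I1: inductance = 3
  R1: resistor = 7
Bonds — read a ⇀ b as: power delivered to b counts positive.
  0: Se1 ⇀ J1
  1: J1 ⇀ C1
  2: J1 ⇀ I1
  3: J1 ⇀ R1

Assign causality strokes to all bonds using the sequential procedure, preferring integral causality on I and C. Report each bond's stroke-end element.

β0 stroke at J1
β1 stroke at J1
β2 stroke at I1
β3 stroke at J1

bond 0 |J1  (Se1: effort source, stroke at far end)
bond 1 |J1  (C1 integral (e out))
bond 2 |I1  (I1 outputs flow p/I1)
bond 3 |J1  (common-f at J1 fixed by 2)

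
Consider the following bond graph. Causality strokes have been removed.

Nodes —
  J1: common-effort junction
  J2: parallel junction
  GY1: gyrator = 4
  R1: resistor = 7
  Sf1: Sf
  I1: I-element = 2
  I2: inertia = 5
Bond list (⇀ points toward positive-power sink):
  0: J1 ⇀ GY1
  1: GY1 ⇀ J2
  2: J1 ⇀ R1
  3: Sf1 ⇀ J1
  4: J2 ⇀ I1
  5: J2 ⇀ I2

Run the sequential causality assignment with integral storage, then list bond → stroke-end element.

#0 stroke at J1
#1 stroke at J2
#2 stroke at R1
#3 stroke at Sf1
#4 stroke at I1
#5 stroke at I2

#3 stroke at Sf1  (Sf1 fixes flow; stroke at Sf1)
#4 stroke at I1  (I1 integral (f out))
#5 stroke at I2  (I2: I, integral causality)
#1 stroke at J2  (J2: last free bond brings effort in)
#0 stroke at J1  (GY1 both-in/both-out from 1)
#2 stroke at R1  (J1: bond 0 brought effort, rest push out)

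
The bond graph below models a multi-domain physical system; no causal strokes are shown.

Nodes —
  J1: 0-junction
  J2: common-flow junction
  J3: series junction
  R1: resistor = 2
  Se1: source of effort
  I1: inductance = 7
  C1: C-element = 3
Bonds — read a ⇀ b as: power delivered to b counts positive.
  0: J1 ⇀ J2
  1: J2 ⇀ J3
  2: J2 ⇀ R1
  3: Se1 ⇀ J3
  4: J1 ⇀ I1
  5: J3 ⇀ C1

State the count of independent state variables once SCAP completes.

bond 3 →J3  (Se1 (Se) sets effort on bond)
bond 4 →I1  (I1: I, integral causality)
bond 0 →J1  (closing 0-jn rule on J1)
bond 1 →J2  (J2: bond 0 brought flow, rest push out)
bond 2 →J2  (common-f at J2 fixed by 0)
bond 5 →J3  (J3: bond 1 brought flow, rest push out)

2  (C1, I1 all integral)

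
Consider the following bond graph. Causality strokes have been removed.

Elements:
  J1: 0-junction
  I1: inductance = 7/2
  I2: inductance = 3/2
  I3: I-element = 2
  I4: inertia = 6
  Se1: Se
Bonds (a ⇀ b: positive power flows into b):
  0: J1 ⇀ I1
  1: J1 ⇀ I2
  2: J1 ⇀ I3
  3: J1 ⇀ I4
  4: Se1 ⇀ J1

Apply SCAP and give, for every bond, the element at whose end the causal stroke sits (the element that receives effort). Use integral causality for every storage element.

bond 0 stroke→I1
bond 1 stroke→I2
bond 2 stroke→I3
bond 3 stroke→I4
bond 4 stroke→J1

#4 |J1  (Se1 fixes effort; stroke away)
#0 |I1  (0-jn J1 has e-setter on 4)
#1 |I2  (0-jn J1 has e-setter on 4)
#2 |I3  (J1: bond 4 brought effort, rest push out)
#3 |I4  (J1 effort already set via bond 4)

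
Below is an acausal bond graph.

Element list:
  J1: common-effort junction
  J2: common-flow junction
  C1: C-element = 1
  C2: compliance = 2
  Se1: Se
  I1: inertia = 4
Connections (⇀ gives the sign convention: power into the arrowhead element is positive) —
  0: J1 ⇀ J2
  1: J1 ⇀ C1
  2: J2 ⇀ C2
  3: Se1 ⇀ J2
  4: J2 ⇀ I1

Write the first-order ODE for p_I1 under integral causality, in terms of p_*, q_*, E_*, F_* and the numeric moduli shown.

dp_I1/dt = E_Se1 + q_C1 - q_C2/2

#3 →J2  (Se1 fixes effort; stroke away)
#1 →J1  (C1: C, integral causality)
#0 →J2  (J1: bond 1 brought effort, rest push out)
#2 →J2  (prefer integral on C2)
#4 →I1  (J2: last free bond brings flow in)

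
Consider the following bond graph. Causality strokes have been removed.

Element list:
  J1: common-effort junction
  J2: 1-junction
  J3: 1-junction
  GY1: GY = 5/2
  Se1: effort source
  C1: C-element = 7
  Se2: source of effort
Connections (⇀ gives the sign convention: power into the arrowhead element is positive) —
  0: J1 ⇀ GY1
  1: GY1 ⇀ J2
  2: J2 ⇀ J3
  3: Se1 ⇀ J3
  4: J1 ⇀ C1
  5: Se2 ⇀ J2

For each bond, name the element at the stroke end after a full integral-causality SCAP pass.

#0 →GY1
#1 →GY1
#2 →J2
#3 →J3
#4 →J1
#5 →J2

β3 →J3  (Se1 (Se) sets effort on bond)
β5 →J2  (Se2 (Se) sets effort on bond)
β2 →J2  (J3: last free bond brings flow in)
β1 →GY1  (J2 needs exactly one f-in)
β0 →GY1  (GY1 both-in/both-out from 1)
β4 →J1  (closing 0-jn rule on J1)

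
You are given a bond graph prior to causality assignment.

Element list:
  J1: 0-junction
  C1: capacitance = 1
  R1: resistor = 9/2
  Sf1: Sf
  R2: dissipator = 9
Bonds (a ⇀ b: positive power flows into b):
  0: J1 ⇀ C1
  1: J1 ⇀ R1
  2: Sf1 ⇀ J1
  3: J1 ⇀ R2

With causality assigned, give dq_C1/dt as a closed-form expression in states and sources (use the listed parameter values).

β2 stroke→Sf1  (Sf1 fixes flow; stroke at Sf1)
β0 stroke→J1  (C1: C, integral causality)
β1 stroke→R1  (J1: bond 0 brought effort, rest push out)
β3 stroke→R2  (common-e at J1 fixed by 0)

dq_C1/dt = F_Sf1 - q_C1/3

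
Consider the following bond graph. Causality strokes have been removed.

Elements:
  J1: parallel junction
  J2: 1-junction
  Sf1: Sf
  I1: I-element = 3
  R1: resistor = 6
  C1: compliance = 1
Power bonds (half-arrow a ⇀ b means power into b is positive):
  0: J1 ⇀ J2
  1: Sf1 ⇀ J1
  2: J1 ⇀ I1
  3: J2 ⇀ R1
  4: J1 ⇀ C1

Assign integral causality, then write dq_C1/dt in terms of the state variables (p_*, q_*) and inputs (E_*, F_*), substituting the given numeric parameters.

b1 stroke→Sf1  (Sf1 fixes flow; stroke at Sf1)
b2 stroke→I1  (I1: I, integral causality)
b4 stroke→J1  (C1 outputs effort q/C1)
b0 stroke→J2  (0-jn J1 has e-setter on 4)
b3 stroke→R1  (closing 1-jn rule on J2)

dq_C1/dt = F_Sf1 - p_I1/3 - q_C1/6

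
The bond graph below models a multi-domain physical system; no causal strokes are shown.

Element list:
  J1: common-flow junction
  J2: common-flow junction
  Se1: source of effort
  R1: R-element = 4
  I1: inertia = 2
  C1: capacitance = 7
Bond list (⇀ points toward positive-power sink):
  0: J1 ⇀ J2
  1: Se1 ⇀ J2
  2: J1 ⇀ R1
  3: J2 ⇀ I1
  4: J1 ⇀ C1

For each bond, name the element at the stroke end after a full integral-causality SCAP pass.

bond 0 |J2
bond 1 |J2
bond 2 |J1
bond 3 |I1
bond 4 |J1

bond 1 →J2  (source Se1 imposes e)
bond 3 →I1  (I1 integral (f out))
bond 0 →J2  (common-f at J2 fixed by 3)
bond 2 →J1  (common-f at J1 fixed by 0)
bond 4 →J1  (common-f at J1 fixed by 0)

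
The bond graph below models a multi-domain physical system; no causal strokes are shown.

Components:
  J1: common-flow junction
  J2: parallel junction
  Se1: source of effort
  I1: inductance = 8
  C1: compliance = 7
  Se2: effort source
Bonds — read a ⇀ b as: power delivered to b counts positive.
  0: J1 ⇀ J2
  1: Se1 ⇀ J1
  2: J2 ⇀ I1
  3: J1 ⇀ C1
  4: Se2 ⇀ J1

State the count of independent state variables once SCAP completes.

b1 →J1  (Se1 fixes effort; stroke away)
b4 →J1  (Se2 (Se) sets effort on bond)
b2 →I1  (I1 integral (f out))
b0 →J2  (only one effort-in slot at J2)
b3 →J1  (1-jn J1 has f-setter on 0)

2  (C1, I1 all integral)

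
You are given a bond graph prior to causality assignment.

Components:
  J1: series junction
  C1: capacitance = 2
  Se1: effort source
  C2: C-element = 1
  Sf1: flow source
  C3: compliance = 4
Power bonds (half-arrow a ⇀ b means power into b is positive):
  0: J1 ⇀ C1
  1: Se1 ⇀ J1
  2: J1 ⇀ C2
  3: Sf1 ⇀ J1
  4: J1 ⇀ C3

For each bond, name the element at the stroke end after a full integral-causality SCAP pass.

bond 1 |J1  (Se1: effort source, stroke at far end)
bond 3 |Sf1  (source Sf1 imposes f)
bond 0 |J1  (1-jn J1 has f-setter on 3)
bond 2 |J1  (J1 flow already set via bond 3)
bond 4 |J1  (J1: bond 3 brought flow, rest push out)

b0 |J1
b1 |J1
b2 |J1
b3 |Sf1
b4 |J1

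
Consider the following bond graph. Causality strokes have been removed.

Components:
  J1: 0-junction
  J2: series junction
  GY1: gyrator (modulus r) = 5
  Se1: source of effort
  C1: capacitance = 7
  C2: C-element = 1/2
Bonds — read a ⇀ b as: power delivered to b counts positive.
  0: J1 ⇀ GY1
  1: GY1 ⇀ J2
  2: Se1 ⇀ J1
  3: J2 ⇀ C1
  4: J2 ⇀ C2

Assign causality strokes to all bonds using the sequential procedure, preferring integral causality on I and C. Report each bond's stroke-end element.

β2 stroke→J1  (Se1 (Se) sets effort on bond)
β0 stroke→GY1  (0-jn J1 has e-setter on 2)
β1 stroke→GY1  (GY GY1: same side as bond 0)
β3 stroke→J2  (common-f at J2 fixed by 1)
β4 stroke→J2  (1-jn J2 has f-setter on 1)

bond 0 stroke at GY1
bond 1 stroke at GY1
bond 2 stroke at J1
bond 3 stroke at J2
bond 4 stroke at J2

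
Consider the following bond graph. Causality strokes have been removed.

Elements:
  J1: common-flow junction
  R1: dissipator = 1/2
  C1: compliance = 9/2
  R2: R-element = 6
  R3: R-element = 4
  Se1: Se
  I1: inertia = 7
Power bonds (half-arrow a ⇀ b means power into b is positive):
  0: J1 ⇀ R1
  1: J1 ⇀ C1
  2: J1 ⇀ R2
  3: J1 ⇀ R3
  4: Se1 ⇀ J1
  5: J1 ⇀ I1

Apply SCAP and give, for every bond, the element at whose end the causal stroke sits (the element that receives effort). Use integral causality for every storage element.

b4 →J1  (Se1 (Se) sets effort on bond)
b1 →J1  (C1 integral (e out))
b5 →I1  (prefer integral on I1)
b0 →J1  (1-jn J1 has f-setter on 5)
b2 →J1  (J1: bond 5 brought flow, rest push out)
b3 →J1  (1-jn J1 has f-setter on 5)

b0 →J1
b1 →J1
b2 →J1
b3 →J1
b4 →J1
b5 →I1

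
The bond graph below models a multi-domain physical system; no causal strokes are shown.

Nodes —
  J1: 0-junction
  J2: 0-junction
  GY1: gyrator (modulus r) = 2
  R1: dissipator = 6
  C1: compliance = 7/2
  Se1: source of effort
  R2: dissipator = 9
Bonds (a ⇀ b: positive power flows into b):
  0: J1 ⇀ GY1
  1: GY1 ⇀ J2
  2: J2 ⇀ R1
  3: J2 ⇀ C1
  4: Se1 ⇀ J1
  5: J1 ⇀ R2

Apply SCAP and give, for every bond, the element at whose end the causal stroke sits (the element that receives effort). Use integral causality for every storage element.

β4 stroke→J1  (Se1 (Se) sets effort on bond)
β0 stroke→GY1  (common-e at J1 fixed by 4)
β5 stroke→R2  (common-e at J1 fixed by 4)
β1 stroke→GY1  (GY1 both-in/both-out from 0)
β3 stroke→J2  (prefer integral on C1)
β2 stroke→R1  (0-jn J2 has e-setter on 3)

β0 stroke at GY1
β1 stroke at GY1
β2 stroke at R1
β3 stroke at J2
β4 stroke at J1
β5 stroke at R2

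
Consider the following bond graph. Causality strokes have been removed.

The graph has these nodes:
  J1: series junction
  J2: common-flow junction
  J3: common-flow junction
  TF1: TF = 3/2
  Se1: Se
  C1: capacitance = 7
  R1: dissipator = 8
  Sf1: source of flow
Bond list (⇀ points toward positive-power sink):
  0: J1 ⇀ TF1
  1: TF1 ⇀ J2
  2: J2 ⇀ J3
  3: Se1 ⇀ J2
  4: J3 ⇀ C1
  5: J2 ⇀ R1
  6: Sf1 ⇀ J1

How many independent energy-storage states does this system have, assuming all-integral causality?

1  (C1 all integral)

β3 stroke at J2  (Se1 (Se) sets effort on bond)
β6 stroke at Sf1  (Sf1 fixes flow; stroke at Sf1)
β0 stroke at J1  (J1: bond 6 brought flow, rest push out)
β1 stroke at TF1  (TF1 one-in-one-out from 0)
β2 stroke at J2  (1-jn J2 has f-setter on 1)
β5 stroke at J2  (1-jn J2 has f-setter on 1)
β4 stroke at J3  (J3: bond 2 brought flow, rest push out)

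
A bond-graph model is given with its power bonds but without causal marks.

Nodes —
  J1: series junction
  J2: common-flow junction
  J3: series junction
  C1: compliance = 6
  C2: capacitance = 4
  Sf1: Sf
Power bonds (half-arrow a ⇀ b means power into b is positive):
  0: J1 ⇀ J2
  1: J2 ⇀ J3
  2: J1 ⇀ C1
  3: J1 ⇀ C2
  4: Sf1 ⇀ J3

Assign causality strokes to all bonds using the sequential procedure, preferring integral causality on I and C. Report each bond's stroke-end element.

b0 →J2
b1 →J3
b2 →J1
b3 →J1
b4 →Sf1

bond 4 stroke→Sf1  (Sf1: flow source, stroke at near end)
bond 1 stroke→J3  (J3: bond 4 brought flow, rest push out)
bond 0 stroke→J2  (J2: bond 1 brought flow, rest push out)
bond 2 stroke→J1  (1-jn J1 has f-setter on 0)
bond 3 stroke→J1  (J1: bond 0 brought flow, rest push out)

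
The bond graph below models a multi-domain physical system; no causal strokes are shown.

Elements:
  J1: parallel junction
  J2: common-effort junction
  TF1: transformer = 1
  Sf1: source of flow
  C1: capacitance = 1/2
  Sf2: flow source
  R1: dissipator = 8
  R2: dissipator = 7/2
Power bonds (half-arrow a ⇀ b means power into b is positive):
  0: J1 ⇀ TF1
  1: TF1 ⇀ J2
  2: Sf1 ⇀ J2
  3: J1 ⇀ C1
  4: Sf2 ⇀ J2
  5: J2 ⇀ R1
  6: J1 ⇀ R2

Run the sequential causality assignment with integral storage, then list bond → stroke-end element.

#2 |Sf1  (Sf1: flow source, stroke at near end)
#4 |Sf2  (Sf2 fixes flow; stroke at Sf2)
#3 |J1  (C1: C, integral causality)
#0 |TF1  (J1 effort already set via bond 3)
#6 |R2  (J1 effort already set via bond 3)
#1 |J2  (TF1: transformer flips bond 0)
#5 |R1  (J2 effort already set via bond 1)

b0 →TF1
b1 →J2
b2 →Sf1
b3 →J1
b4 →Sf2
b5 →R1
b6 →R2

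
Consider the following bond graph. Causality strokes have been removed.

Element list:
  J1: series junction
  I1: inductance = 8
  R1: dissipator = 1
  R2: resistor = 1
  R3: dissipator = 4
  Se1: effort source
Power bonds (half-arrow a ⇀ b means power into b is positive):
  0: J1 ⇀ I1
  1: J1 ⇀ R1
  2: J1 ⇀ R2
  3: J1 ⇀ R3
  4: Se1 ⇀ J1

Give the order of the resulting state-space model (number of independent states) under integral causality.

b4 stroke at J1  (Se1: effort source, stroke at far end)
b0 stroke at I1  (I1 outputs flow p/I1)
b1 stroke at J1  (common-f at J1 fixed by 0)
b2 stroke at J1  (1-jn J1 has f-setter on 0)
b3 stroke at J1  (J1: bond 0 brought flow, rest push out)

1  (I1 all integral)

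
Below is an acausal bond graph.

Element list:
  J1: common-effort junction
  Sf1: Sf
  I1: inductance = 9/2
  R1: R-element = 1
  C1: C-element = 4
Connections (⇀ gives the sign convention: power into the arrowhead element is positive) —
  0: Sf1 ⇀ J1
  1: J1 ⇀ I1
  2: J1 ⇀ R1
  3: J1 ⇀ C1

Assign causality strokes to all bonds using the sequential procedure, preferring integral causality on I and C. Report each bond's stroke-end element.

β0 |Sf1  (source Sf1 imposes f)
β1 |I1  (prefer integral on I1)
β3 |J1  (prefer integral on C1)
β2 |R1  (common-e at J1 fixed by 3)

bond 0 stroke→Sf1
bond 1 stroke→I1
bond 2 stroke→R1
bond 3 stroke→J1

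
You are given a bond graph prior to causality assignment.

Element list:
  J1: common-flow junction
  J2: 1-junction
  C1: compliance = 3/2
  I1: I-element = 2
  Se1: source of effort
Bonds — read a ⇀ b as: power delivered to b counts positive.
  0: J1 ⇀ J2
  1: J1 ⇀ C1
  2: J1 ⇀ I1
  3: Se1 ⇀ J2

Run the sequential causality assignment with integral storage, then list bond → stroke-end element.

β3 stroke→J2  (Se1 (Se) sets effort on bond)
β0 stroke→J1  (only one flow-in slot at J2)
β1 stroke→J1  (prefer integral on C1)
β2 stroke→I1  (J1 needs exactly one f-in)

#0 →J1
#1 →J1
#2 →I1
#3 →J2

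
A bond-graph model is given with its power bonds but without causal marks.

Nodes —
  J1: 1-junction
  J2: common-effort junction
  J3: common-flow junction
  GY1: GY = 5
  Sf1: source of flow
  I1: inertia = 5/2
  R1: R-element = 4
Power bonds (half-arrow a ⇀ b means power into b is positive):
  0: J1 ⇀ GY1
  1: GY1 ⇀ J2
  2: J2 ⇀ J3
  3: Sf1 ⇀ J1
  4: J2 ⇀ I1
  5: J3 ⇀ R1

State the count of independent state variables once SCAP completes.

1  (I1 all integral)

β3 stroke→Sf1  (source Sf1 imposes f)
β0 stroke→J1  (J1: bond 3 brought flow, rest push out)
β1 stroke→J2  (GY GY1: same side as bond 0)
β2 stroke→J3  (0-jn J2 has e-setter on 1)
β4 stroke→I1  (J2 effort already set via bond 1)
β5 stroke→R1  (J3: last free bond brings flow in)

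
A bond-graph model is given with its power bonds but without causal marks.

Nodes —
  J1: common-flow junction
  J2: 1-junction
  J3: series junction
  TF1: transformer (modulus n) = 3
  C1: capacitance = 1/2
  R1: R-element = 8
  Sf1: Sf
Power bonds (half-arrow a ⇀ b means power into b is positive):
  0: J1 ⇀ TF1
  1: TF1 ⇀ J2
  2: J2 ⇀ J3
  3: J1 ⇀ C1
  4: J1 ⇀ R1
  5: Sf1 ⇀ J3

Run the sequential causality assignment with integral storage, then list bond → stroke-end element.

bond 0 |TF1
bond 1 |J2
bond 2 |J3
bond 3 |J1
bond 4 |J1
bond 5 |Sf1

bond 5 stroke at Sf1  (Sf1 (Sf) sets flow on bond)
bond 2 stroke at J3  (1-jn J3 has f-setter on 5)
bond 1 stroke at J2  (J2 flow already set via bond 2)
bond 0 stroke at TF1  (through TF1, causality passes straight; one stroke at TF1)
bond 3 stroke at J1  (1-jn J1 has f-setter on 0)
bond 4 stroke at J1  (common-f at J1 fixed by 0)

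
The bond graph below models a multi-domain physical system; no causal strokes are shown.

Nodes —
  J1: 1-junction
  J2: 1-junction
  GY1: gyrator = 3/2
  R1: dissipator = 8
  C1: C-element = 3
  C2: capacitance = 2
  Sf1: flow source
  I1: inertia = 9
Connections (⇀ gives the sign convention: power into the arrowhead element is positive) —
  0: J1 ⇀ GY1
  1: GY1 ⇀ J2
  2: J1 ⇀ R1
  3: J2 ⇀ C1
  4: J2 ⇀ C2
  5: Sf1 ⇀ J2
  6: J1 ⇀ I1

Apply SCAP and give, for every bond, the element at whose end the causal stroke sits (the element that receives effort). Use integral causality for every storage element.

β5 |Sf1  (Sf1 fixes flow; stroke at Sf1)
β1 |J2  (J2 flow already set via bond 5)
β3 |J2  (J2: bond 5 brought flow, rest push out)
β4 |J2  (common-f at J2 fixed by 5)
β0 |J1  (GY GY1: same side as bond 1)
β6 |I1  (prefer integral on I1)
β2 |J1  (common-f at J1 fixed by 6)

bond 0 →J1
bond 1 →J2
bond 2 →J1
bond 3 →J2
bond 4 →J2
bond 5 →Sf1
bond 6 →I1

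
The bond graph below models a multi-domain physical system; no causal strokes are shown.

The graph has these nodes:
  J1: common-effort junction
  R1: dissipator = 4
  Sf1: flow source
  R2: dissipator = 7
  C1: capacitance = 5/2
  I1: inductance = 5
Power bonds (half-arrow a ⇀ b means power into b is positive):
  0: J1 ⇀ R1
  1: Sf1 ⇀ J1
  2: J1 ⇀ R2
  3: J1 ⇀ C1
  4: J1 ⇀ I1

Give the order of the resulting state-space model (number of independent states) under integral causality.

#1 stroke at Sf1  (Sf1 fixes flow; stroke at Sf1)
#3 stroke at J1  (C1: C, integral causality)
#0 stroke at R1  (J1 effort already set via bond 3)
#2 stroke at R2  (J1: bond 3 brought effort, rest push out)
#4 stroke at I1  (J1: bond 3 brought effort, rest push out)

2  (C1, I1 all integral)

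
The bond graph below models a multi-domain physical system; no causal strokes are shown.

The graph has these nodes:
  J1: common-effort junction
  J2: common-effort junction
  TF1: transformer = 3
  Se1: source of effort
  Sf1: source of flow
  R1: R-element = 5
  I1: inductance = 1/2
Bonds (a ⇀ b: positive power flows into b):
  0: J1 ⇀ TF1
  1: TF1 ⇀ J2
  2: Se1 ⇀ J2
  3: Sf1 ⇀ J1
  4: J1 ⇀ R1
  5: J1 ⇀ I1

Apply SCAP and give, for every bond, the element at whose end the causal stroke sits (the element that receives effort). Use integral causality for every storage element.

bond 0 |J1
bond 1 |TF1
bond 2 |J2
bond 3 |Sf1
bond 4 |R1
bond 5 |I1

b2 |J2  (Se1 fixes effort; stroke away)
b3 |Sf1  (source Sf1 imposes f)
b1 |TF1  (J2: bond 2 brought effort, rest push out)
b0 |J1  (TF1 one-in-one-out from 1)
b4 |R1  (J1: bond 0 brought effort, rest push out)
b5 |I1  (0-jn J1 has e-setter on 0)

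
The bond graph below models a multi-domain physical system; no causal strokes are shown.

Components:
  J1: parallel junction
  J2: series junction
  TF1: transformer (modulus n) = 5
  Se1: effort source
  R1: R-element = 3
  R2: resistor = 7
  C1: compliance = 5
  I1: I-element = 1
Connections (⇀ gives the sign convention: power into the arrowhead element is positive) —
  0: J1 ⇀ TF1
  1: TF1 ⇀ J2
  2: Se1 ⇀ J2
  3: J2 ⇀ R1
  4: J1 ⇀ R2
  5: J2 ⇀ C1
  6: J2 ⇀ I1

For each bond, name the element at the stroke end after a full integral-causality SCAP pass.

β0 stroke at TF1
β1 stroke at J2
β2 stroke at J2
β3 stroke at J2
β4 stroke at J1
β5 stroke at J2
β6 stroke at I1

#2 |J2  (Se1 fixes effort; stroke away)
#5 |J2  (C1 outputs effort q/C1)
#6 |I1  (I1 integral (f out))
#1 |J2  (1-jn J2 has f-setter on 6)
#3 |J2  (J2: bond 6 brought flow, rest push out)
#0 |TF1  (TF TF1: opposite of bond 1)
#4 |J1  (closing 0-jn rule on J1)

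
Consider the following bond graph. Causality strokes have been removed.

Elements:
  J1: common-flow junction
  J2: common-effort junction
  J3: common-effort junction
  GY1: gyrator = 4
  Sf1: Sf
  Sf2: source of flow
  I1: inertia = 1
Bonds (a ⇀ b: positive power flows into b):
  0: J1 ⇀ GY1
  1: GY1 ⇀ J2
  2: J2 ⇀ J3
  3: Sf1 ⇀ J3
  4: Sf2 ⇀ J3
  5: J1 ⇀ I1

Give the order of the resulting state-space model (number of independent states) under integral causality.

1  (I1 all integral)

β3 →Sf1  (Sf1: flow source, stroke at near end)
β4 →Sf2  (Sf2 (Sf) sets flow on bond)
β2 →J3  (J3 needs exactly one e-in)
β1 →J2  (only one effort-in slot at J2)
β0 →J1  (GY1 both-in/both-out from 1)
β5 →I1  (J1: last free bond brings flow in)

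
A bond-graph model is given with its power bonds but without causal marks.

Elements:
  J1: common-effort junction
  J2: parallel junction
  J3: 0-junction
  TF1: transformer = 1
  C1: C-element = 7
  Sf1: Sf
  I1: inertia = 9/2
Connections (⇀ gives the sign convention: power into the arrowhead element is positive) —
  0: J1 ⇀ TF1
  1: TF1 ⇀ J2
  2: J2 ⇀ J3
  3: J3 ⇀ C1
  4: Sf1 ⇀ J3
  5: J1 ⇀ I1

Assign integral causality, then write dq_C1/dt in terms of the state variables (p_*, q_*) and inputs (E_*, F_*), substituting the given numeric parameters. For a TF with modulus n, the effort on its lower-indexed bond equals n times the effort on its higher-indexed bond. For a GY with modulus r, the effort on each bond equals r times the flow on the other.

#4 →Sf1  (Sf1 fixes flow; stroke at Sf1)
#3 →J3  (C1 outputs effort q/C1)
#2 →J2  (0-jn J3 has e-setter on 3)
#1 →TF1  (J2: bond 2 brought effort, rest push out)
#0 →J1  (TF1 one-in-one-out from 1)
#5 →I1  (0-jn J1 has e-setter on 0)

dq_C1/dt = F_Sf1 - 2*p_I1/9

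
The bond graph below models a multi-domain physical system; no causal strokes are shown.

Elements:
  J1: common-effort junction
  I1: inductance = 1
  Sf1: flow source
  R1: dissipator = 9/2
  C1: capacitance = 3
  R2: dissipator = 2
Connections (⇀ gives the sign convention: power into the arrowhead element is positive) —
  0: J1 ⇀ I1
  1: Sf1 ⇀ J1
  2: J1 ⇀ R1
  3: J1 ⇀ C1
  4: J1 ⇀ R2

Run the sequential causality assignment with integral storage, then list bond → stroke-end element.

bond 1 |Sf1  (Sf1: flow source, stroke at near end)
bond 0 |I1  (prefer integral on I1)
bond 3 |J1  (C1 outputs effort q/C1)
bond 2 |R1  (J1 effort already set via bond 3)
bond 4 |R2  (J1 effort already set via bond 3)

bond 0 →I1
bond 1 →Sf1
bond 2 →R1
bond 3 →J1
bond 4 →R2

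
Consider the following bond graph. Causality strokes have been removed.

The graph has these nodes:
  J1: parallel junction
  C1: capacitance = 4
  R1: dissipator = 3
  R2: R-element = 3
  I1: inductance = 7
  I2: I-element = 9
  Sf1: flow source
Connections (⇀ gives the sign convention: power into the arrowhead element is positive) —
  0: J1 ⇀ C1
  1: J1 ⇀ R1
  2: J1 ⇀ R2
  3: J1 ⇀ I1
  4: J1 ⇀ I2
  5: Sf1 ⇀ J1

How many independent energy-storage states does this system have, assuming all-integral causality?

bond 5 stroke→Sf1  (Sf1: flow source, stroke at near end)
bond 0 stroke→J1  (C1 integral (e out))
bond 1 stroke→R1  (common-e at J1 fixed by 0)
bond 2 stroke→R2  (common-e at J1 fixed by 0)
bond 3 stroke→I1  (J1: bond 0 brought effort, rest push out)
bond 4 stroke→I2  (common-e at J1 fixed by 0)

3  (C1, I1, I2 all integral)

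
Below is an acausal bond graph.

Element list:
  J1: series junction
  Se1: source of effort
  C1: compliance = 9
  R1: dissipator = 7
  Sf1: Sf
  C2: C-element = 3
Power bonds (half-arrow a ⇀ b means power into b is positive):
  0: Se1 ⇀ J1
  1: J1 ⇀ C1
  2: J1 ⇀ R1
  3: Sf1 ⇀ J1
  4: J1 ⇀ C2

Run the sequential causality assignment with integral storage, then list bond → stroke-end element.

bond 0 stroke at J1  (source Se1 imposes e)
bond 3 stroke at Sf1  (Sf1 (Sf) sets flow on bond)
bond 1 stroke at J1  (common-f at J1 fixed by 3)
bond 2 stroke at J1  (J1 flow already set via bond 3)
bond 4 stroke at J1  (1-jn J1 has f-setter on 3)

bond 0 stroke at J1
bond 1 stroke at J1
bond 2 stroke at J1
bond 3 stroke at Sf1
bond 4 stroke at J1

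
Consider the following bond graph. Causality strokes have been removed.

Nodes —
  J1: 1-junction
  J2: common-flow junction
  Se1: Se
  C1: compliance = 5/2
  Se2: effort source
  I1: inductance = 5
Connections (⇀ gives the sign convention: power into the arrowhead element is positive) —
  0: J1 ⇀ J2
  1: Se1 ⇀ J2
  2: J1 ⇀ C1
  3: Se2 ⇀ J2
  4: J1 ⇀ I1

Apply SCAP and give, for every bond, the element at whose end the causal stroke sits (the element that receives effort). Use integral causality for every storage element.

bond 0 →J1
bond 1 →J2
bond 2 →J1
bond 3 →J2
bond 4 →I1

#1 stroke at J2  (source Se1 imposes e)
#3 stroke at J2  (Se2 fixes effort; stroke away)
#0 stroke at J1  (only one flow-in slot at J2)
#2 stroke at J1  (C1 integral (e out))
#4 stroke at I1  (J1: last free bond brings flow in)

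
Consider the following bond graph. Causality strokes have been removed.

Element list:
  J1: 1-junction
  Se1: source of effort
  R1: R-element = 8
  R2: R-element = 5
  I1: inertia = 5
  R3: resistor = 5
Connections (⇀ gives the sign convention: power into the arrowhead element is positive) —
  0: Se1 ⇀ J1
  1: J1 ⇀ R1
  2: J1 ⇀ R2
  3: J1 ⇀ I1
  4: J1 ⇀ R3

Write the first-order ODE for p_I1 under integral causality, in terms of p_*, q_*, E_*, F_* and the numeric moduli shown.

bond 0 |J1  (Se1: effort source, stroke at far end)
bond 3 |I1  (I1 outputs flow p/I1)
bond 1 |J1  (1-jn J1 has f-setter on 3)
bond 2 |J1  (1-jn J1 has f-setter on 3)
bond 4 |J1  (J1: bond 3 brought flow, rest push out)

dp_I1/dt = E_Se1 - 18*p_I1/5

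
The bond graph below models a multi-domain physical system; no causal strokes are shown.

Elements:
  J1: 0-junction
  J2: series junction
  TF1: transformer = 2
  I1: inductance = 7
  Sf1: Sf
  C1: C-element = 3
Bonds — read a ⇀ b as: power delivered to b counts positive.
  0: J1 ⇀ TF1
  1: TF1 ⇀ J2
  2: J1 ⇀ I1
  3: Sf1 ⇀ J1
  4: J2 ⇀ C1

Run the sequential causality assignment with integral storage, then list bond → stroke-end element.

β3 stroke at Sf1  (Sf1: flow source, stroke at near end)
β2 stroke at I1  (prefer integral on I1)
β0 stroke at J1  (closing 0-jn rule on J1)
β1 stroke at TF1  (TF TF1: opposite of bond 0)
β4 stroke at J2  (J2: bond 1 brought flow, rest push out)

#0 stroke at J1
#1 stroke at TF1
#2 stroke at I1
#3 stroke at Sf1
#4 stroke at J2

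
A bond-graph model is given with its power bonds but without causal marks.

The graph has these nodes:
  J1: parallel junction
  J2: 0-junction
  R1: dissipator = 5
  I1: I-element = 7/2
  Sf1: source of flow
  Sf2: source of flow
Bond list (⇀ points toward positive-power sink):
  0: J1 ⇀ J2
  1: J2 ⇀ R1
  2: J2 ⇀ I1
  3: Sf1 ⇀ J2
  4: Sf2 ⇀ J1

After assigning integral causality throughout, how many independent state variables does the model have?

1  (I1 all integral)

bond 3 stroke→Sf1  (Sf1: flow source, stroke at near end)
bond 4 stroke→Sf2  (Sf2 fixes flow; stroke at Sf2)
bond 0 stroke→J1  (J1 needs exactly one e-in)
bond 2 stroke→I1  (I1 outputs flow p/I1)
bond 1 stroke→J2  (J2: last free bond brings effort in)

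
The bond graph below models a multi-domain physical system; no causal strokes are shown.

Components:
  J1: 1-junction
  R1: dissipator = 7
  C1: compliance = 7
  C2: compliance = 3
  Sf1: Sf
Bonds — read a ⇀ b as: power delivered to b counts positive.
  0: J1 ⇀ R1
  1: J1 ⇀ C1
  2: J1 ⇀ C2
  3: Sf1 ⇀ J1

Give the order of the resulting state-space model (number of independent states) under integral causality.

2  (C1, C2 all integral)

#3 stroke→Sf1  (Sf1 (Sf) sets flow on bond)
#0 stroke→J1  (common-f at J1 fixed by 3)
#1 stroke→J1  (1-jn J1 has f-setter on 3)
#2 stroke→J1  (J1 flow already set via bond 3)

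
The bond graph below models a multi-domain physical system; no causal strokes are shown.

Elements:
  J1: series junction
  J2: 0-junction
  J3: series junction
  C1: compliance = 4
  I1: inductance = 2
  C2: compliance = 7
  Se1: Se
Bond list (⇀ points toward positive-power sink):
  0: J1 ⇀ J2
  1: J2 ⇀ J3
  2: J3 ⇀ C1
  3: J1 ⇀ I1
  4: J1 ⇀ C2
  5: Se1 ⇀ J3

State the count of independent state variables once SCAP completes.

3  (C1, C2, I1 all integral)

#5 →J3  (Se1 (Se) sets effort on bond)
#2 →J3  (C1 integral (e out))
#1 →J2  (only one flow-in slot at J3)
#0 →J1  (J2: bond 1 brought effort, rest push out)
#3 →I1  (prefer integral on I1)
#4 →J1  (J1: bond 3 brought flow, rest push out)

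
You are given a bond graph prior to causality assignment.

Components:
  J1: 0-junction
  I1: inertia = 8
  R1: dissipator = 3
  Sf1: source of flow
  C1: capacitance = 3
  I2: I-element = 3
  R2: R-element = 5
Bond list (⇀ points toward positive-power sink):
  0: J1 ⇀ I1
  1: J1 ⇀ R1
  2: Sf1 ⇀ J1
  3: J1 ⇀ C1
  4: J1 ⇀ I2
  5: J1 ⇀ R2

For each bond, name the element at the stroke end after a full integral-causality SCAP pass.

#0 →I1
#1 →R1
#2 →Sf1
#3 →J1
#4 →I2
#5 →R2

#2 |Sf1  (source Sf1 imposes f)
#0 |I1  (prefer integral on I1)
#3 |J1  (C1 outputs effort q/C1)
#1 |R1  (J1 effort already set via bond 3)
#4 |I2  (0-jn J1 has e-setter on 3)
#5 |R2  (J1: bond 3 brought effort, rest push out)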